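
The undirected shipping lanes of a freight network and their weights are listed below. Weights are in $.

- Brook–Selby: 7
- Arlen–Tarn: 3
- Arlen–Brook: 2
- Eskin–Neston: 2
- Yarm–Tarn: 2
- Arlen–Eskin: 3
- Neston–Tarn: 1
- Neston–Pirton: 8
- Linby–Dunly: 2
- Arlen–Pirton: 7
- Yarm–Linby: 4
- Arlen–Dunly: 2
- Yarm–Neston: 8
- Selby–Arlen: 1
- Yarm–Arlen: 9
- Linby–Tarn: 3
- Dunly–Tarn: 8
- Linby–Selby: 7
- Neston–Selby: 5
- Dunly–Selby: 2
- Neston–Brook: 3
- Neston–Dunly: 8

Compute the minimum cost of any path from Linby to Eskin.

Compare a few routes:
Linby → Dunly → Selby → Arlen → Eskin: 2+2+1+3 = 8
Linby → Tarn → Neston → Eskin: 3+1+2 = 6
Linby → Dunly → Arlen → Eskin: 2+2+3 = 7
The minimum is $6 via Linby → Tarn → Neston → Eskin.

$6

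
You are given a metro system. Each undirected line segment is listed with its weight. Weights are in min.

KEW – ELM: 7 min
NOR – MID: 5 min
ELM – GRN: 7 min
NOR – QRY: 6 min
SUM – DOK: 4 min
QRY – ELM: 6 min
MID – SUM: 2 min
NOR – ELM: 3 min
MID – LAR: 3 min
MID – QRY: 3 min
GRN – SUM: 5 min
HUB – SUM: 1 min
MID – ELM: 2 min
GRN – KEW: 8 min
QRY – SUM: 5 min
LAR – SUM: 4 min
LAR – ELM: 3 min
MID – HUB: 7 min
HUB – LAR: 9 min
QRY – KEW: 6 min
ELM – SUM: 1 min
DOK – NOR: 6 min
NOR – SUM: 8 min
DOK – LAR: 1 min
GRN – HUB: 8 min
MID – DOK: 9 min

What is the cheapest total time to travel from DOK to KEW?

Enumerating some paths:
DOK → SUM → ELM → KEW: 4+1+7 = 12
DOK → LAR → SUM → ELM → KEW: 1+4+1+7 = 13
DOK → LAR → MID → QRY → KEW: 1+3+3+6 = 13
DOK → LAR → ELM → KEW: 1+3+7 = 11
Cheapest is DOK → LAR → ELM → KEW at 11 min.

11 min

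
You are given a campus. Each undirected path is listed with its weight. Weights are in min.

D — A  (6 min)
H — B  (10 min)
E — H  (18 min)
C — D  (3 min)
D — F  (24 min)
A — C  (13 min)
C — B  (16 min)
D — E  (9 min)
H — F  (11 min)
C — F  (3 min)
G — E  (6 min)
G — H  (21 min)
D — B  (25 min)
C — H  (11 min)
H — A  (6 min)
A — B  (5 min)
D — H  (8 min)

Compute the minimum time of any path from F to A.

12 min

Enumerating some paths:
F → C → D → A: 3+3+6 = 12
F → C → A: 3+13 = 16
The minimum is 12 min via F → C → D → A.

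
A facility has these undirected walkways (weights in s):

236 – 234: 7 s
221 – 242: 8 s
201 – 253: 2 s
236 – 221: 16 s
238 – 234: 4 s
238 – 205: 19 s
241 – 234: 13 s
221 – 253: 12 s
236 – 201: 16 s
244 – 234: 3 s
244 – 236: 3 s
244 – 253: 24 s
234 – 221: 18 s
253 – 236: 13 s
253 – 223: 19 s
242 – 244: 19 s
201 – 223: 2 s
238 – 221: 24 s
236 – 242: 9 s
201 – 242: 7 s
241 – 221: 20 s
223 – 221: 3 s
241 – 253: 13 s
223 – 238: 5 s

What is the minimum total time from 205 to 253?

Enumerating some paths:
205 - 238 - 223 - 221 - 253: 19+5+3+12 = 39
205 - 238 - 223 - 201 - 253: 19+5+2+2 = 28
Cheapest is 205 - 238 - 223 - 201 - 253 at 28 s.

28 s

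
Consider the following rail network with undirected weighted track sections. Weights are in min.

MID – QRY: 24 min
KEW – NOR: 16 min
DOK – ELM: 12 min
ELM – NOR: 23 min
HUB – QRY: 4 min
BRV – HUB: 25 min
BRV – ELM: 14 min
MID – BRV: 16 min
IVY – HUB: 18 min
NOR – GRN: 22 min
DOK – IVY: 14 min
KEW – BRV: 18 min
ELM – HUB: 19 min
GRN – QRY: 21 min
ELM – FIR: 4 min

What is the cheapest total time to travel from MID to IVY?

46 min

Running Dijkstra from MID:
MID: 0
BRV: 16  (via MID)
QRY: 24  (via MID)
HUB: 28  (via QRY)
ELM: 30  (via BRV)
KEW: 34  (via BRV)
FIR: 34  (via ELM)
DOK: 42  (via ELM)
GRN: 45  (via QRY)
IVY: 46  (via HUB)
Shortest route: MID → QRY → HUB → IVY = 46 min.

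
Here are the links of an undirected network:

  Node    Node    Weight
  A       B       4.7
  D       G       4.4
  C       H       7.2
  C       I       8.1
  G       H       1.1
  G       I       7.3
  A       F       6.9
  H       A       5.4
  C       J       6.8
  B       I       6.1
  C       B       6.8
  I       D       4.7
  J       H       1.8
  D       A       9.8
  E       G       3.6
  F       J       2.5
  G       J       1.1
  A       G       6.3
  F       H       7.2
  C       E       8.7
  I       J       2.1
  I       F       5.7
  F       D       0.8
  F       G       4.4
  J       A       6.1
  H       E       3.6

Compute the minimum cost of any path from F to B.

10.7

Enumerating some paths:
F–A–B: 6.9+4.7 = 11.6
F–J–I–B: 2.5+2.1+6.1 = 10.7
The minimum is 10.7 via F–J–I–B.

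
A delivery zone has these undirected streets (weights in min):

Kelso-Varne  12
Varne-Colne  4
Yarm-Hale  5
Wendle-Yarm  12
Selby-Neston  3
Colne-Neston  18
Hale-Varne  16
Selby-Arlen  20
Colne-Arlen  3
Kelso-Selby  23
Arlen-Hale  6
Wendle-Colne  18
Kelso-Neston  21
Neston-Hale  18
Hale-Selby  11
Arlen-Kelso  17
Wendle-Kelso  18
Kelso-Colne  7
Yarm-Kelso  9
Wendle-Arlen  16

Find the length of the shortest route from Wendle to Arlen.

16 min

Enumerating some paths:
Wendle → Arlen: 16 = 16
Wendle → Kelso → Colne → Arlen: 18+7+3 = 28
Wendle → Yarm → Hale → Arlen: 12+5+6 = 23
Wendle → Colne → Arlen: 18+3 = 21
The minimum is 16 min via Wendle → Arlen.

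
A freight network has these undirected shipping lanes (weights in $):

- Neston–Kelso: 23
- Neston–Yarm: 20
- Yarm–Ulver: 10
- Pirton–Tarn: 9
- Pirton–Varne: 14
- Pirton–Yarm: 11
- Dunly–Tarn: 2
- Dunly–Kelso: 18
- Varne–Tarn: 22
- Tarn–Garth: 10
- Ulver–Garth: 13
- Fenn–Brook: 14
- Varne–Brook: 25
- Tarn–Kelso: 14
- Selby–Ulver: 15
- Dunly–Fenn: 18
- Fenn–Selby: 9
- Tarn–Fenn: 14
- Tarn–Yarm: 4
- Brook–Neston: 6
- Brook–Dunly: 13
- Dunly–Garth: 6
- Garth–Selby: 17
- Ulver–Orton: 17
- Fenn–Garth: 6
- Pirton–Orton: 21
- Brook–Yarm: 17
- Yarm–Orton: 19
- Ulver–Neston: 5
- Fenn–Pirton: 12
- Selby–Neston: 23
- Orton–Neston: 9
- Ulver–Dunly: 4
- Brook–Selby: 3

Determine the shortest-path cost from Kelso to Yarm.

Candidate routes:
Kelso - Tarn - Dunly - Ulver - Yarm: 14+2+4+10 = 30
Kelso - Tarn - Yarm: 14+4 = 18
Kelso - Dunly - Tarn - Yarm: 18+2+4 = 24
Kelso - Dunly - Ulver - Yarm: 18+4+10 = 32
Cheapest is Kelso - Tarn - Yarm at $18.

$18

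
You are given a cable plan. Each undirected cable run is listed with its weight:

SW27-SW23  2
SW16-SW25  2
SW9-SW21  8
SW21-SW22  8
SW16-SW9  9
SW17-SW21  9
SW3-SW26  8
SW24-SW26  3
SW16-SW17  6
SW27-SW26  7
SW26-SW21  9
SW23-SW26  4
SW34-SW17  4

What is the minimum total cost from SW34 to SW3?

Shortest distances from SW34:
SW34: 0
SW17: 4  (via SW34)
SW16: 10  (via SW17)
SW25: 12  (via SW16)
SW21: 13  (via SW17)
SW9: 19  (via SW16)
SW22: 21  (via SW21)
SW26: 22  (via SW21)
SW24: 25  (via SW26)
SW23: 26  (via SW26)
SW27: 28  (via SW23)
SW3: 30  (via SW26)
Shortest route: SW34–SW17–SW21–SW26–SW3 = 30.

30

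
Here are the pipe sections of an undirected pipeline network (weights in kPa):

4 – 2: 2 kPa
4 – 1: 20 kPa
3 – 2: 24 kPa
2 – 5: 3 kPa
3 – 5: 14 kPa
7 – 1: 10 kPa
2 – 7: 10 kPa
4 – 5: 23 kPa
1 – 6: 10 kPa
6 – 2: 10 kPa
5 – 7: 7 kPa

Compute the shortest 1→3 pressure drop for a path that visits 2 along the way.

Best 1 to 2: 1 → 6 → 2 costing 20
Shortest 2→3: 2 → 5 → 3 = 17
Total via 2: 20 + 17 = 37 kPa.

37 kPa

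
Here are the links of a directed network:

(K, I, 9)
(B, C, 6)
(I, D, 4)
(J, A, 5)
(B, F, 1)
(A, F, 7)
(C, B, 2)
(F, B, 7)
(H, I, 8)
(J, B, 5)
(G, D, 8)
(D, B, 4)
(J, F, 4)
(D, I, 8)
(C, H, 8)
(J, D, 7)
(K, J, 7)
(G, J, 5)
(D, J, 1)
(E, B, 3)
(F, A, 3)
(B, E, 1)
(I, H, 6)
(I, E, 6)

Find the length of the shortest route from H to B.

16

Compare a few routes:
H–I–D–J–B: 8+4+1+5 = 18
H–I–D–B: 8+4+4 = 16
H–I–E–B: 8+6+3 = 17
Cheapest is H–I–D–B at 16.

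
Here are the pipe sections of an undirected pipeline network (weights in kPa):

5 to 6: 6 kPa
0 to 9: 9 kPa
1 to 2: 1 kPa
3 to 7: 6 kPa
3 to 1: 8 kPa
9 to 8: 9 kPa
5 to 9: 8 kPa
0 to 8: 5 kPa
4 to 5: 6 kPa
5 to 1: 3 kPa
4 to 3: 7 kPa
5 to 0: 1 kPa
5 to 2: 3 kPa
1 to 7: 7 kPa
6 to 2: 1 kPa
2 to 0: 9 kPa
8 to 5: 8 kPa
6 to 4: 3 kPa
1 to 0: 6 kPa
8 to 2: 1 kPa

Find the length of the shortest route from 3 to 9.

19 kPa

Compare a few routes:
3–1–2–8–9: 8+1+1+9 = 19
3–4–5–9: 7+6+8 = 21
3–1–2–5–9: 8+1+3+8 = 20
3–4–6–2–8–9: 7+3+1+1+9 = 21
Cheapest is 3–1–2–8–9 at 19 kPa.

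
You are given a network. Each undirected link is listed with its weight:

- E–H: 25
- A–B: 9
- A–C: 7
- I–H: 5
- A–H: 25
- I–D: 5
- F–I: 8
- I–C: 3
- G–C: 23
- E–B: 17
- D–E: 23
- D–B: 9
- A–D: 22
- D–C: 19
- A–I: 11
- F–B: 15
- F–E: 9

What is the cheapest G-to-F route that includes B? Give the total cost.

54

Shortest G→B: G–C–A–B = 39
Shortest B→F: B–F = 15
Total via B: 39 + 15 = 54.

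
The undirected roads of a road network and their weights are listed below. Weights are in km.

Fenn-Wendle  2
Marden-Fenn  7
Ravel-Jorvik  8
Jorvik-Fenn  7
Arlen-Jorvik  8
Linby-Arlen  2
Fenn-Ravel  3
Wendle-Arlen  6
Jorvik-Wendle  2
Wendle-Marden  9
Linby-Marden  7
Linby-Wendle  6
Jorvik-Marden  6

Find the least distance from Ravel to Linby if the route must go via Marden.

17 km

Shortest Ravel→Marden: Ravel → Fenn → Marden = 10
Best Marden to Linby: Marden → Linby costing 7
Total via Marden: 10 + 7 = 17 km.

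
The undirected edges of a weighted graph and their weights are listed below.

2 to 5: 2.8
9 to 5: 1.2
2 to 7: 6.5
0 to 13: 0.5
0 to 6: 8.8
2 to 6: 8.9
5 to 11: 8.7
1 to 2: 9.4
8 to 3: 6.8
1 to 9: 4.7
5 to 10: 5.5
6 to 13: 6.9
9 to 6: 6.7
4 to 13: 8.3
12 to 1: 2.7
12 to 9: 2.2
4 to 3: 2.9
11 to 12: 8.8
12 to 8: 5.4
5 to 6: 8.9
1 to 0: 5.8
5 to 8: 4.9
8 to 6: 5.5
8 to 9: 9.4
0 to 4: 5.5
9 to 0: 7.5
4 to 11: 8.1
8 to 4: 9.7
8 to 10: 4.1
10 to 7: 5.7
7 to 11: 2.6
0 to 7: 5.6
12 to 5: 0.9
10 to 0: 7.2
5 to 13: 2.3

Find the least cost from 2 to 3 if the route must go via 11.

20.1

Shortest 2→11: 2–7–11 = 9.1
Best 11 to 3: 11–4–3 costing 11
Total via 11: 9.1 + 11 = 20.1.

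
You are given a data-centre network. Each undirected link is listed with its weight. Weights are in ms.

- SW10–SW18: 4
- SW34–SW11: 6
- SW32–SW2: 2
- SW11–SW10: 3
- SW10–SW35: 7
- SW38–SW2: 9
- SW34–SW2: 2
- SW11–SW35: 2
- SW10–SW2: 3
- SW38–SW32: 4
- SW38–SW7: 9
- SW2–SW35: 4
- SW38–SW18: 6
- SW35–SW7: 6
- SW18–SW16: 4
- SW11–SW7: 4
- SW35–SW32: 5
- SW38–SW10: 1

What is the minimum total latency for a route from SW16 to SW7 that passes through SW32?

24 ms

Best SW16 to SW32: SW16–SW18–SW10–SW38–SW32 costing 13
Shortest SW32→SW7: SW32–SW35–SW7 = 11
Total via SW32: 13 + 11 = 24 ms.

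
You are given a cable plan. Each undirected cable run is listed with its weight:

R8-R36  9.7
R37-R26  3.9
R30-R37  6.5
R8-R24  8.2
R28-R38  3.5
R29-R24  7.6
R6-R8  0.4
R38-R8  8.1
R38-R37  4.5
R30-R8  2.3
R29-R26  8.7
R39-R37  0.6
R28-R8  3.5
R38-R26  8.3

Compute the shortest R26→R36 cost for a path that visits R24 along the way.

Shortest R26→R24: R26–R29–R24 = 16.3
Shortest R24→R36: R24–R8–R36 = 17.9
Total via R24: 16.3 + 17.9 = 34.2.

34.2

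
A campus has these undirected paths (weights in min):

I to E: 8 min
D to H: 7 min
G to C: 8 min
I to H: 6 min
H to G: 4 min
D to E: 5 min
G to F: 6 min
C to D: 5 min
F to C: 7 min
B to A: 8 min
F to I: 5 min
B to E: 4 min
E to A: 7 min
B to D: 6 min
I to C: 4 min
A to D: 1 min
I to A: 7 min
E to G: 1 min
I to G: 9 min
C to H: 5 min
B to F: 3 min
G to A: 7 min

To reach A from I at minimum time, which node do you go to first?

A

Enumerating some paths:
I - C - D - A: 4+5+1 = 10
I - A: 7 = 7
The minimum is 7 min via I - A.
So from I the first move is to A.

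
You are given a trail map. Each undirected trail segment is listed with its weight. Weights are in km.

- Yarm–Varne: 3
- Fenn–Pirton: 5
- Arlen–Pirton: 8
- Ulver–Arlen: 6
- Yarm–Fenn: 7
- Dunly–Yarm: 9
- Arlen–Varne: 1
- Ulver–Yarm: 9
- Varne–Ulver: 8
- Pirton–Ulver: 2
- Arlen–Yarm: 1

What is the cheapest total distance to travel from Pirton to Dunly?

Enumerating some paths:
Pirton–Fenn–Yarm–Dunly: 5+7+9 = 21
Pirton–Arlen–Yarm–Dunly: 8+1+9 = 18
Pirton–Ulver–Yarm–Dunly: 2+9+9 = 20
Pirton–Arlen–Varne–Yarm–Dunly: 8+1+3+9 = 21
The minimum is 18 km via Pirton–Arlen–Yarm–Dunly.

18 km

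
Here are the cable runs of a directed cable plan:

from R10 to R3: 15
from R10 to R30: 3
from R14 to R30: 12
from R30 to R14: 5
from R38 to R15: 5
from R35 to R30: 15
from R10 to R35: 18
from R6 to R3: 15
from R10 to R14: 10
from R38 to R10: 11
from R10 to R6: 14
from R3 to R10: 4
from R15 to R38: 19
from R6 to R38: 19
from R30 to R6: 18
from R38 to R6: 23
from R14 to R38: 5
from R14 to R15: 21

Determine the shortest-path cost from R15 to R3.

45

Compare a few routes:
R15 → R38 → R6 → R3: 19+23+15 = 57
R15 → R38 → R10 → R30 → R6 → R3: 19+11+3+18+15 = 66
R15 → R38 → R10 → R6 → R3: 19+11+14+15 = 59
R15 → R38 → R10 → R3: 19+11+15 = 45
The minimum is 45 via R15 → R38 → R10 → R3.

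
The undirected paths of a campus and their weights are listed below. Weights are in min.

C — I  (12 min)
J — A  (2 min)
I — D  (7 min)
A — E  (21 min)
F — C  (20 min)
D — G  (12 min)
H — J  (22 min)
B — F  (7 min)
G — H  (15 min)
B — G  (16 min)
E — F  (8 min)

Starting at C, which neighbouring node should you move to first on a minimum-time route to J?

Enumerating some paths:
C - I - D - G - H - J: 12+7+12+15+22 = 68
C - F - E - A - J: 20+8+21+2 = 51
The minimum is 51 min via C - F - E - A - J.
So from C the first move is to F.

F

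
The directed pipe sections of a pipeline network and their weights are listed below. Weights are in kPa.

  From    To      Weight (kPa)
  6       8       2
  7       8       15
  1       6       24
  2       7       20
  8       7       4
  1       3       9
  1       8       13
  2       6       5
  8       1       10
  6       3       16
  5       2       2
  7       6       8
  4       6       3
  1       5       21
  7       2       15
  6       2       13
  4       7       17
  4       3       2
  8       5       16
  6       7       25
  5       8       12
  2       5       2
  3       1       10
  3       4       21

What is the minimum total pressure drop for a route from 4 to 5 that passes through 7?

Best 4 to 7: 4–6–8–7 costing 9
Best 7 to 5: 7–2–5 costing 17
Total via 7: 9 + 17 = 26 kPa.

26 kPa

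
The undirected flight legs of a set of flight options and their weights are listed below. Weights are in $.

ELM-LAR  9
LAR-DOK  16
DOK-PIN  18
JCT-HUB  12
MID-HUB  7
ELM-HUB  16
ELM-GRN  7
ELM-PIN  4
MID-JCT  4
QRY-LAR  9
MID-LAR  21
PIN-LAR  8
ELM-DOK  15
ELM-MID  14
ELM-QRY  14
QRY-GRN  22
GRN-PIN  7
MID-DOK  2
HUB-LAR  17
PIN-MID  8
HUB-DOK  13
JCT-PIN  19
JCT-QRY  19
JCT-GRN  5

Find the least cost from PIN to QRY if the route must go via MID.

$31

Best PIN to MID: PIN–MID costing 8
Shortest MID→QRY: MID–JCT–QRY = 23
Total via MID: 8 + 23 = $31.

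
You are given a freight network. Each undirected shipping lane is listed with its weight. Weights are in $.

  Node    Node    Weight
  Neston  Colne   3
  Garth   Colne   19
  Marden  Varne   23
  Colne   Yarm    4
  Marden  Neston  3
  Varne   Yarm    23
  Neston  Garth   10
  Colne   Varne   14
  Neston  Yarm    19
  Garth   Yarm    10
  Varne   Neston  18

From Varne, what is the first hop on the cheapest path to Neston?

Colne

Enumerating some paths:
Varne → Neston: 18 = 18
Varne → Colne → Neston: 14+3 = 17
Cheapest is Varne → Colne → Neston at $17.
So from Varne the first move is to Colne.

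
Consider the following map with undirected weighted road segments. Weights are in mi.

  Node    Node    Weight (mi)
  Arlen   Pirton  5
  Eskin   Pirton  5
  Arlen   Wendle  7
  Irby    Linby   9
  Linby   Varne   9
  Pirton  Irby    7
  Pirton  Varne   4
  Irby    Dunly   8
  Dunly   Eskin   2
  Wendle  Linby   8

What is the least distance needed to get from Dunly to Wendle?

Shortest distances from Dunly:
Dunly: 0
Eskin: 2  (via Dunly)
Pirton: 7  (via Eskin)
Irby: 8  (via Dunly)
Varne: 11  (via Pirton)
Arlen: 12  (via Pirton)
Linby: 17  (via Irby)
Wendle: 19  (via Arlen)
Shortest route: Dunly–Eskin–Pirton–Arlen–Wendle = 19 mi.

19 mi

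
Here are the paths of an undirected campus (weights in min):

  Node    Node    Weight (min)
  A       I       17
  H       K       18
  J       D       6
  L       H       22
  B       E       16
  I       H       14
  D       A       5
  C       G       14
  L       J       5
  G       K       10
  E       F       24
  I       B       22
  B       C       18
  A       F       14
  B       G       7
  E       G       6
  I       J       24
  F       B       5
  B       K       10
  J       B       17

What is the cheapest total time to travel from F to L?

Compare a few routes:
F → B → K → H → L: 5+10+18+22 = 55
F → B → J → L: 5+17+5 = 27
F → A → D → J → L: 14+5+6+5 = 30
The minimum is 27 min via F → B → J → L.

27 min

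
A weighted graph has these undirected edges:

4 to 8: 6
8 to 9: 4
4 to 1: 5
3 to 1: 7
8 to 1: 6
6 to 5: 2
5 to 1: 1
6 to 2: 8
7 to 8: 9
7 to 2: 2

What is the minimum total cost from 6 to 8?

Candidate routes:
6–5–1–8: 2+1+6 = 9
6–5–1–4–8: 2+1+5+6 = 14
The minimum is 9 via 6–5–1–8.

9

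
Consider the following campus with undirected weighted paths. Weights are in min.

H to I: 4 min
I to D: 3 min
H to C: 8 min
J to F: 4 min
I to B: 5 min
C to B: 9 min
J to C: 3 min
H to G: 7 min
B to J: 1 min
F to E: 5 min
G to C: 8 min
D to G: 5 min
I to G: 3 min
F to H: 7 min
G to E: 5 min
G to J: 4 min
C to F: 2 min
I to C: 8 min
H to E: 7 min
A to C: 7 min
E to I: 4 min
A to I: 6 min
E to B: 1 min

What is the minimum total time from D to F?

12 min

Running Dijkstra from D:
D: 0
I: 3  (via D)
G: 5  (via D)
E: 7  (via I)
H: 7  (via I)
B: 8  (via I)
A: 9  (via I)
J: 9  (via G)
C: 11  (via I)
F: 12  (via E)
Shortest route: D–I–E–F = 12 min.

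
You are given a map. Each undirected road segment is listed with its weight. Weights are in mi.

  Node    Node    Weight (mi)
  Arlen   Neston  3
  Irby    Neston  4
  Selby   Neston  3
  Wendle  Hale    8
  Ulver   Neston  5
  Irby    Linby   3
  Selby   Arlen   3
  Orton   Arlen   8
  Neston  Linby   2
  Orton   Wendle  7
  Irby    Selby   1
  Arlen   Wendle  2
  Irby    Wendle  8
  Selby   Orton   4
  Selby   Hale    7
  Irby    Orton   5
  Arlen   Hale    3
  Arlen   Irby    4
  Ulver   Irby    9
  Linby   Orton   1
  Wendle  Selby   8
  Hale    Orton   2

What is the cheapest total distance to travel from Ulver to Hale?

Shortest distances from Ulver:
Ulver: 0
Neston: 5  (via Ulver)
Linby: 7  (via Neston)
Orton: 8  (via Linby)
Selby: 8  (via Neston)
Arlen: 8  (via Neston)
Irby: 9  (via Ulver)
Wendle: 10  (via Arlen)
Hale: 10  (via Orton)
Shortest route: Ulver → Neston → Linby → Orton → Hale = 10 mi.

10 mi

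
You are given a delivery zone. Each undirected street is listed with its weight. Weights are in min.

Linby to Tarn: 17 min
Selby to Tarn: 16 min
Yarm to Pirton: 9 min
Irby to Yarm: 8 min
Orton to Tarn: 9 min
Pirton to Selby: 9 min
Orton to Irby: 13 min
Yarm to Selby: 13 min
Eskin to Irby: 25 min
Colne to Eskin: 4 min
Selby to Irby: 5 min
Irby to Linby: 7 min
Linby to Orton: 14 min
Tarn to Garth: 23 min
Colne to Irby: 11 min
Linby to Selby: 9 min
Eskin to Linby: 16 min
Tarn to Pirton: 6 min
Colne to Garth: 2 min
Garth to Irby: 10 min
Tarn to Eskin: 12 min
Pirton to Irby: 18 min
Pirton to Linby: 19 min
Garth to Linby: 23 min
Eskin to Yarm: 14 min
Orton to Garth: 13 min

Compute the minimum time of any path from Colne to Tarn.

Enumerating some paths:
Colne–Garth–Tarn: 2+23 = 25
Colne–Eskin–Tarn: 4+12 = 16
Colne–Garth–Orton–Tarn: 2+13+9 = 24
The minimum is 16 min via Colne–Eskin–Tarn.

16 min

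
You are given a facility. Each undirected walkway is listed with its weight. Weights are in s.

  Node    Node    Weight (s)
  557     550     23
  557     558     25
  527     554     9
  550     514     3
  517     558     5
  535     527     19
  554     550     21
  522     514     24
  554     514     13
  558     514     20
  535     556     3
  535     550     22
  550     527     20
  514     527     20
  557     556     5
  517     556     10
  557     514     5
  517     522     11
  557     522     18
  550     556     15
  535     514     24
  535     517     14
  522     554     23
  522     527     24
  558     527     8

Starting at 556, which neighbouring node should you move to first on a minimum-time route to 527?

535

Enumerating some paths:
556–517–558–527: 10+5+8 = 23
556–535–517–558–527: 3+14+5+8 = 30
556–557–514–527: 5+5+20 = 30
556–535–527: 3+19 = 22
Cheapest is 556–535–527 at 22 s.
So from 556 the first move is to 535.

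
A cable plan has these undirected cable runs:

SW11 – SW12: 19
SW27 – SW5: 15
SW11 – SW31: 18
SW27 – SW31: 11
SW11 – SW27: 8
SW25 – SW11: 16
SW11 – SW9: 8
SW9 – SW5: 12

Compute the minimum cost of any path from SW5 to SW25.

36

Shortest distances from SW5:
SW5: 0
SW9: 12  (via SW5)
SW27: 15  (via SW5)
SW11: 20  (via SW9)
SW31: 26  (via SW27)
SW25: 36  (via SW11)
Shortest route: SW5 → SW9 → SW11 → SW25 = 36.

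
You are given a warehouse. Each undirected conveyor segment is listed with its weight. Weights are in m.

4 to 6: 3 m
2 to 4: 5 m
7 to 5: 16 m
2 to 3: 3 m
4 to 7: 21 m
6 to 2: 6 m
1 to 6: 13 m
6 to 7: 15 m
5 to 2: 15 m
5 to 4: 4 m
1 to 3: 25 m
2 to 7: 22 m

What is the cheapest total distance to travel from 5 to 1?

20 m

Running Dijkstra from 5:
5: 0
4: 4  (via 5)
6: 7  (via 4)
2: 9  (via 4)
3: 12  (via 2)
7: 16  (via 5)
1: 20  (via 6)
Shortest route: 5 → 4 → 6 → 1 = 20 m.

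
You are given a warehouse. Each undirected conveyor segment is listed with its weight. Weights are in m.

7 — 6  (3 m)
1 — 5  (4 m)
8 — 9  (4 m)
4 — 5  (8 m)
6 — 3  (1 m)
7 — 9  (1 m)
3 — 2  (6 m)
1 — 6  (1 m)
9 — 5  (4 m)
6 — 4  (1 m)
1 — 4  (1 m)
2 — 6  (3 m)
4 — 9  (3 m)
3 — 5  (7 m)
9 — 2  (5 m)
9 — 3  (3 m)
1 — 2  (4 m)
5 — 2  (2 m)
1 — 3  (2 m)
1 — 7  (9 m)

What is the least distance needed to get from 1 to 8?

8 m

Compare a few routes:
1–6–7–9–8: 1+3+1+4 = 9
1–4–9–8: 1+3+4 = 8
1–6–4–9–8: 1+1+3+4 = 9
1–6–3–9–8: 1+1+3+4 = 9
Cheapest is 1–4–9–8 at 8 m.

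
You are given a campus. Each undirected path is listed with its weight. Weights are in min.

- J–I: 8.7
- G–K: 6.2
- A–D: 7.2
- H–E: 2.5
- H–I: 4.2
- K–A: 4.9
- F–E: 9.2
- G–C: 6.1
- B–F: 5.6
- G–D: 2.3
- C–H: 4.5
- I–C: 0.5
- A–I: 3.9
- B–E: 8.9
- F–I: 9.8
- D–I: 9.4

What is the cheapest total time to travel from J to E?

Running Dijkstra from J:
J: 0
I: 8.7  (via J)
C: 9.2  (via I)
A: 12.6  (via I)
H: 12.9  (via I)
G: 15.3  (via C)
E: 15.4  (via H)
Shortest route: J → I → H → E = 15.4 min.

15.4 min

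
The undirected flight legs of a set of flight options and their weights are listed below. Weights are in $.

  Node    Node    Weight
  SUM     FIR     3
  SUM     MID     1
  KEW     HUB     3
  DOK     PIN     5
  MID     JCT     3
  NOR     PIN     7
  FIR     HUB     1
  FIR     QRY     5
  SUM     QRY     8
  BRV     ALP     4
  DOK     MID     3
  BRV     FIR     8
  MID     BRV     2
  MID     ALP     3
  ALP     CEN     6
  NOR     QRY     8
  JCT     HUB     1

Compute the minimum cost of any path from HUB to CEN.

$13

Settle nodes by increasing distance from HUB:
HUB: 0
JCT: 1  (via HUB)
FIR: 1  (via HUB)
KEW: 3  (via HUB)
SUM: 4  (via FIR)
MID: 4  (via JCT)
QRY: 6  (via FIR)
BRV: 6  (via MID)
ALP: 7  (via MID)
DOK: 7  (via MID)
PIN: 12  (via DOK)
CEN: 13  (via ALP)
Shortest route: HUB–JCT–MID–ALP–CEN = $13.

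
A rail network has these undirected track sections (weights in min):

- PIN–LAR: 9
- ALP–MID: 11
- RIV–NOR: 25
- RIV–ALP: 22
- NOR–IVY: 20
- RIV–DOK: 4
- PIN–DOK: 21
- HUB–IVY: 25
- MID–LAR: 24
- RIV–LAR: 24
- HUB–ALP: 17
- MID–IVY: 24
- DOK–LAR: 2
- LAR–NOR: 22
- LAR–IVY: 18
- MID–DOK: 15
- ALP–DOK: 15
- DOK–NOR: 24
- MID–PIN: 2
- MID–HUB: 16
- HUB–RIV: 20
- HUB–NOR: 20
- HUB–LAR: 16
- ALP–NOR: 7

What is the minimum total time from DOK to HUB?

18 min

Running Dijkstra from DOK:
DOK: 0
LAR: 2  (via DOK)
RIV: 4  (via DOK)
PIN: 11  (via LAR)
MID: 13  (via PIN)
ALP: 15  (via DOK)
HUB: 18  (via LAR)
Shortest route: DOK–LAR–HUB = 18 min.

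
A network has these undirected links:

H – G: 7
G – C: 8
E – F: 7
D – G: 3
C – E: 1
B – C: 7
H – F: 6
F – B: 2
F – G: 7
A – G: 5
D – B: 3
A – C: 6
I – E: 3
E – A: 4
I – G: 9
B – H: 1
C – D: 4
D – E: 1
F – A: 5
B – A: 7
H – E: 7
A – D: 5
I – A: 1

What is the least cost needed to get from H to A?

8

Compare a few routes:
H - B - A: 1+7 = 8
H - B - D - E - A: 1+3+1+4 = 9
The minimum is 8 via H - B - A.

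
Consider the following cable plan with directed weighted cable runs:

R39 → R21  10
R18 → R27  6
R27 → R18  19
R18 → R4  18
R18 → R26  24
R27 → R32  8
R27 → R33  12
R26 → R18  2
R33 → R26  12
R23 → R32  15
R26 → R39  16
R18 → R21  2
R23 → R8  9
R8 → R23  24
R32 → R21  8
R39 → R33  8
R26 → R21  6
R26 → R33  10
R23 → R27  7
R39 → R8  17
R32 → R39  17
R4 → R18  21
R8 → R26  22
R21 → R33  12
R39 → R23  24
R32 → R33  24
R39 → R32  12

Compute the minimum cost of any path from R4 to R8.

Compare a few routes:
R4 - R18 - R26 - R39 - R8: 21+24+16+17 = 78
R4 - R18 - R27 - R32 - R39 - R8: 21+6+8+17+17 = 69
The minimum is 69 via R4 - R18 - R27 - R32 - R39 - R8.

69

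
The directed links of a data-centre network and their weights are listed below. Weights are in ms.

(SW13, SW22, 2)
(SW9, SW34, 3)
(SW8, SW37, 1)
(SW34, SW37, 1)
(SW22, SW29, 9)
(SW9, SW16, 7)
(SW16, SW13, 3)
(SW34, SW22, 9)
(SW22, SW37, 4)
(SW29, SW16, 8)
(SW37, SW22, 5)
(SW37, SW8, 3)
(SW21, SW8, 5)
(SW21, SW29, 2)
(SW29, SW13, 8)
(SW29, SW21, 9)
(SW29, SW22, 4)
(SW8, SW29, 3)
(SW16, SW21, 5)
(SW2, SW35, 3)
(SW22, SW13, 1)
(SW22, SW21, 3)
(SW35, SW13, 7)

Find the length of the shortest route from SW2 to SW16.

Running Dijkstra from SW2:
SW2: 0
SW35: 3  (via SW2)
SW13: 10  (via SW35)
SW22: 12  (via SW13)
SW21: 15  (via SW22)
SW37: 16  (via SW22)
SW29: 17  (via SW21)
SW8: 19  (via SW37)
SW16: 25  (via SW29)
Shortest route: SW2 → SW35 → SW13 → SW22 → SW21 → SW29 → SW16 = 25 ms.

25 ms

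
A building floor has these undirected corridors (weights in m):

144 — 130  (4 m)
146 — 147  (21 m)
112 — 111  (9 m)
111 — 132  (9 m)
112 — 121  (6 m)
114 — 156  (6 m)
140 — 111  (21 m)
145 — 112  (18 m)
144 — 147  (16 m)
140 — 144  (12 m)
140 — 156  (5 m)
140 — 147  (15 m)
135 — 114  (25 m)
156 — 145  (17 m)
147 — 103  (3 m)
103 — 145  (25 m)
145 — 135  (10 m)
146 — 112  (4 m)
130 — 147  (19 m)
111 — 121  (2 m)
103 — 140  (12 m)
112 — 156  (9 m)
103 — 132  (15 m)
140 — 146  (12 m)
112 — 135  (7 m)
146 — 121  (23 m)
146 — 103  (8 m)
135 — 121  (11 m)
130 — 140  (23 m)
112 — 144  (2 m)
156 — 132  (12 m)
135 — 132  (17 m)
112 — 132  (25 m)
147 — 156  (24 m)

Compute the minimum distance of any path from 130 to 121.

Enumerating some paths:
130 → 144 → 112 → 121: 4+2+6 = 12
130 → 144 → 112 → 111 → 121: 4+2+9+2 = 17
The minimum is 12 m via 130 → 144 → 112 → 121.

12 m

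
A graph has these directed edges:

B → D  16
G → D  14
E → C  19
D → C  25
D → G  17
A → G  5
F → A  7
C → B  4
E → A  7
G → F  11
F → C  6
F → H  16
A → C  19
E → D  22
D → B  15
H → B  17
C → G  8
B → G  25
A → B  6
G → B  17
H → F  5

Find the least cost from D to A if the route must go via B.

58

Best D to B: D–B costing 15
Shortest B→A: B–G–F–A = 43
Total via B: 15 + 43 = 58.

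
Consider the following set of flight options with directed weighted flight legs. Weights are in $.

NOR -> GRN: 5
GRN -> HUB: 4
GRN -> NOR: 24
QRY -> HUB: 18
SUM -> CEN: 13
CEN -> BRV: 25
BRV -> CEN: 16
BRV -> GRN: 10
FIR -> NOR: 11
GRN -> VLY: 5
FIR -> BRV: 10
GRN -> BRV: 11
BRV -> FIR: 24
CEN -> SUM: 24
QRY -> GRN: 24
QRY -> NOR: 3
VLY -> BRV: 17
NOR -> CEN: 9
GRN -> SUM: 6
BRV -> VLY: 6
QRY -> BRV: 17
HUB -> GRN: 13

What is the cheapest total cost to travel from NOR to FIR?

$40

Enumerating some paths:
NOR → GRN → VLY → BRV → FIR: 5+5+17+24 = 51
NOR → GRN → BRV → FIR: 5+11+24 = 40
The minimum is $40 via NOR → GRN → BRV → FIR.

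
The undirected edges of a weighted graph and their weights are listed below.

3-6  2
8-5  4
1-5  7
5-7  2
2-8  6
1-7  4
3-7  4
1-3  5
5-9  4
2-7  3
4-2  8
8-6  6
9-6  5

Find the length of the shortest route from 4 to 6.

17

Running Dijkstra from 4:
4: 0
2: 8  (via 4)
7: 11  (via 2)
5: 13  (via 7)
8: 14  (via 2)
1: 15  (via 7)
3: 15  (via 7)
6: 17  (via 3)
Shortest route: 4 → 2 → 7 → 3 → 6 = 17.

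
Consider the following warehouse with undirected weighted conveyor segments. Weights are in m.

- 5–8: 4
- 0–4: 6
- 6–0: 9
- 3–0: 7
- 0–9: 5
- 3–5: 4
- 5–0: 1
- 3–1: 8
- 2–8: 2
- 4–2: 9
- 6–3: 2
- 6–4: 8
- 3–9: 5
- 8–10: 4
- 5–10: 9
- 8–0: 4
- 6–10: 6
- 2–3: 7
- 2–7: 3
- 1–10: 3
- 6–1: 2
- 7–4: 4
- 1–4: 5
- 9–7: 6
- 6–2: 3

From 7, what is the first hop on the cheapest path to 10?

Candidate routes:
7 - 2 - 8 - 10: 3+2+4 = 9
7 - 2 - 6 - 1 - 10: 3+3+2+3 = 11
The minimum is 9 m via 7 - 2 - 8 - 10.
So from 7 the first move is to 2.

2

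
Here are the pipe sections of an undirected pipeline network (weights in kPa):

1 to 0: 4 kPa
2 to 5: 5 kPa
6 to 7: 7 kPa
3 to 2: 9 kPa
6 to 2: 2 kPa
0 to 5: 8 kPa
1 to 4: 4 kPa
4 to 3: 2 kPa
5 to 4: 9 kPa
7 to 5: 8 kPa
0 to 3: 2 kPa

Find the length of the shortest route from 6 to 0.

Compare a few routes:
6 → 2 → 5 → 0: 2+5+8 = 15
6 → 2 → 3 → 0: 2+9+2 = 13
6 → 2 → 5 → 4 → 3 → 0: 2+5+9+2+2 = 20
Cheapest is 6 → 2 → 3 → 0 at 13 kPa.

13 kPa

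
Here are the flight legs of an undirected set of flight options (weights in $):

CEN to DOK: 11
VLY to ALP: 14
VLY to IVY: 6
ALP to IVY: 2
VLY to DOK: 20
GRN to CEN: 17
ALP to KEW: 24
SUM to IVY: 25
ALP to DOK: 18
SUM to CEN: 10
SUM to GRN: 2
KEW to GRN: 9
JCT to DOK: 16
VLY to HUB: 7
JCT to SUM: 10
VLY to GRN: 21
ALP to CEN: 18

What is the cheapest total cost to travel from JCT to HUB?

Candidate routes:
JCT - SUM - GRN - VLY - HUB: 10+2+21+7 = 40
JCT - DOK - VLY - HUB: 16+20+7 = 43
Cheapest is JCT - SUM - GRN - VLY - HUB at $40.

$40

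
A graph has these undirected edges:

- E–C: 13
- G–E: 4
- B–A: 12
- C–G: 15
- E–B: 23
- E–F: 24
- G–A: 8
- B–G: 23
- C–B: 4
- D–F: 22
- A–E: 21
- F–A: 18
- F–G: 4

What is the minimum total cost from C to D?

41

Candidate routes:
C → G → F → D: 15+4+22 = 41
C → E → G → F → D: 13+4+4+22 = 43
C → B → A → G → F → D: 4+12+8+4+22 = 50
The minimum is 41 via C → G → F → D.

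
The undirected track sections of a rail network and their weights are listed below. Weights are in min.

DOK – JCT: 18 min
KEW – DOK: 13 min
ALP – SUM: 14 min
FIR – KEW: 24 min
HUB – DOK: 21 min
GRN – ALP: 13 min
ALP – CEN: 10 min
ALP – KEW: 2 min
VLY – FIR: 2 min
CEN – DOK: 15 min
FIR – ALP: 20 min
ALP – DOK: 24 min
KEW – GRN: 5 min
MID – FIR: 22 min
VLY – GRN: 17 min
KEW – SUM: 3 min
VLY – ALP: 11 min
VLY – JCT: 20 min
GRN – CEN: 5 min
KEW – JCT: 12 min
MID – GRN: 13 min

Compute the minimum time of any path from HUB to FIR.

Enumerating some paths:
HUB–DOK–KEW–ALP–VLY–FIR: 21+13+2+11+2 = 49
HUB–DOK–KEW–FIR: 21+13+24 = 58
HUB–DOK–KEW–ALP–FIR: 21+13+2+20 = 56
HUB–DOK–ALP–VLY–FIR: 21+24+11+2 = 58
The minimum is 49 min via HUB–DOK–KEW–ALP–VLY–FIR.

49 min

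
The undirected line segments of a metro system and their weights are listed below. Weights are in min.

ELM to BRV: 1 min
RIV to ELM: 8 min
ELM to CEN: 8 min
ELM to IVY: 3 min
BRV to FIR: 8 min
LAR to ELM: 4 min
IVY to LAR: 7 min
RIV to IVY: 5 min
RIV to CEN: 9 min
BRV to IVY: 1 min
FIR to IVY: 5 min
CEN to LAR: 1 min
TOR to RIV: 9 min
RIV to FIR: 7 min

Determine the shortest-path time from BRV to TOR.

Enumerating some paths:
BRV–IVY–RIV–TOR: 1+5+9 = 15
BRV–ELM–RIV–TOR: 1+8+9 = 18
The minimum is 15 min via BRV–IVY–RIV–TOR.

15 min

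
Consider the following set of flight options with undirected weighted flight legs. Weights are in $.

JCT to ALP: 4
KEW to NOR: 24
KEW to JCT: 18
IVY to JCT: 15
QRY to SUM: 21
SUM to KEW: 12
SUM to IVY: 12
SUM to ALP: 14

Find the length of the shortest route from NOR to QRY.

$57

Compare a few routes:
NOR → KEW → SUM → QRY: 24+12+21 = 57
NOR → KEW → JCT → ALP → SUM → QRY: 24+18+4+14+21 = 81
The minimum is $57 via NOR → KEW → SUM → QRY.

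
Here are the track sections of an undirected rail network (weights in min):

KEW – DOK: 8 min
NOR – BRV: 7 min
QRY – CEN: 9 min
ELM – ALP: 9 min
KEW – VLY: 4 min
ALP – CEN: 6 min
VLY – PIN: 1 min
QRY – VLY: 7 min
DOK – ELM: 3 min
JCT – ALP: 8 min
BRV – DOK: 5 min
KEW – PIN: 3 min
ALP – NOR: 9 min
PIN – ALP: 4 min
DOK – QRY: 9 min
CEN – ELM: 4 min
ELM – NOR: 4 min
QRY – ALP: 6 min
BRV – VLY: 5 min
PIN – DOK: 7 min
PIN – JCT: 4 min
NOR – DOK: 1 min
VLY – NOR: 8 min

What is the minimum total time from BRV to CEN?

Running Dijkstra from BRV:
BRV: 0
VLY: 5  (via BRV)
DOK: 5  (via BRV)
PIN: 6  (via VLY)
NOR: 6  (via DOK)
ELM: 8  (via DOK)
KEW: 9  (via VLY)
ALP: 10  (via PIN)
JCT: 10  (via PIN)
QRY: 12  (via VLY)
CEN: 12  (via ELM)
Shortest route: BRV–DOK–ELM–CEN = 12 min.

12 min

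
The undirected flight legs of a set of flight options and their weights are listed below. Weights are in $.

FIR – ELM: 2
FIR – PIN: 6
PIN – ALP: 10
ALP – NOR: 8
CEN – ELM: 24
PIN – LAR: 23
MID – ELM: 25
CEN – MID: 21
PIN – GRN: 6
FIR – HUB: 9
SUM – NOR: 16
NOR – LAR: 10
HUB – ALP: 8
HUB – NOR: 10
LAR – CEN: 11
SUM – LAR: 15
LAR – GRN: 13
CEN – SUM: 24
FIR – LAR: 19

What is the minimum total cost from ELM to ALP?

Compare a few routes:
ELM → FIR → HUB → NOR → ALP: 2+9+10+8 = 29
ELM → FIR → LAR → NOR → ALP: 2+19+10+8 = 39
ELM → FIR → HUB → ALP: 2+9+8 = 19
ELM → FIR → PIN → ALP: 2+6+10 = 18
The minimum is $18 via ELM → FIR → PIN → ALP.

$18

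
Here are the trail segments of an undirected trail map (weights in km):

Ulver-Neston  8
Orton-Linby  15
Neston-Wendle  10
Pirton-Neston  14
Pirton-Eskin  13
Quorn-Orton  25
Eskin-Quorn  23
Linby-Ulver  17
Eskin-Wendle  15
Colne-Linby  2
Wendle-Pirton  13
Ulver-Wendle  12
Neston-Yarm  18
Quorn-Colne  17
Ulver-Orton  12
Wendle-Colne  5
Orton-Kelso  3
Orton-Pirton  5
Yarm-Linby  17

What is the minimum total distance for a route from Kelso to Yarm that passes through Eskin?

Best Kelso to Eskin: Kelso → Orton → Pirton → Eskin costing 21
Shortest Eskin→Yarm: Eskin → Wendle → Colne → Linby → Yarm = 39
Total via Eskin: 21 + 39 = 60 km.

60 km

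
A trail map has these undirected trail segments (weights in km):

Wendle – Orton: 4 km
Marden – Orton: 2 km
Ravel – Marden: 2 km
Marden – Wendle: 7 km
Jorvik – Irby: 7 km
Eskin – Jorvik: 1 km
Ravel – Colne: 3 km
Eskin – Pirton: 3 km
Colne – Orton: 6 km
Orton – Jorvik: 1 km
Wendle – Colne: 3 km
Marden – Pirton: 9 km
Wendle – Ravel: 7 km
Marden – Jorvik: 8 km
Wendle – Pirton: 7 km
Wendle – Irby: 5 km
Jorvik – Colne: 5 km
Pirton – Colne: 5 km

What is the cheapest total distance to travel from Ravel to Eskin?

Shortest distances from Ravel:
Ravel: 0
Marden: 2  (via Ravel)
Colne: 3  (via Ravel)
Orton: 4  (via Marden)
Jorvik: 5  (via Orton)
Eskin: 6  (via Jorvik)
Shortest route: Ravel → Marden → Orton → Jorvik → Eskin = 6 km.

6 km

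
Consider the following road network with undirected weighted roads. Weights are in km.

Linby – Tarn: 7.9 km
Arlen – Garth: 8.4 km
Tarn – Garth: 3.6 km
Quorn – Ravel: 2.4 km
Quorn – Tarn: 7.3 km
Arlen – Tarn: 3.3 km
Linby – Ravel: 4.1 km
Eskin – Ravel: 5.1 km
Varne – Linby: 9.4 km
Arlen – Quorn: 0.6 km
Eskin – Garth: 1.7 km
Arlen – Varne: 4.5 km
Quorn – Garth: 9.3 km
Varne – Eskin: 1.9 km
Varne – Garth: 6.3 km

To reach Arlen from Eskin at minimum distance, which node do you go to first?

Varne

Compare a few routes:
Eskin → Varne → Arlen: 1.9+4.5 = 6.4
Eskin → Garth → Tarn → Arlen: 1.7+3.6+3.3 = 8.6
Eskin → Ravel → Quorn → Arlen: 5.1+2.4+0.6 = 8.1
The minimum is 6.4 km via Eskin → Varne → Arlen.
So from Eskin the first move is to Varne.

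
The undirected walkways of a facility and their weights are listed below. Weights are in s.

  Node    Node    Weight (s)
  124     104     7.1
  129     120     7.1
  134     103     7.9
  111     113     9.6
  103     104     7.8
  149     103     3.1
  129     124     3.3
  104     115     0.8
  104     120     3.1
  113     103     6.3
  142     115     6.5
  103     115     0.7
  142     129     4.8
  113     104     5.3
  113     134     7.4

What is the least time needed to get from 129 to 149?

14.8 s

Shortest distances from 129:
129: 0
124: 3.3  (via 129)
142: 4.8  (via 129)
120: 7.1  (via 129)
104: 10.2  (via 120)
115: 11  (via 104)
103: 11.7  (via 115)
149: 14.8  (via 103)
Shortest route: 129–120–104–115–103–149 = 14.8 s.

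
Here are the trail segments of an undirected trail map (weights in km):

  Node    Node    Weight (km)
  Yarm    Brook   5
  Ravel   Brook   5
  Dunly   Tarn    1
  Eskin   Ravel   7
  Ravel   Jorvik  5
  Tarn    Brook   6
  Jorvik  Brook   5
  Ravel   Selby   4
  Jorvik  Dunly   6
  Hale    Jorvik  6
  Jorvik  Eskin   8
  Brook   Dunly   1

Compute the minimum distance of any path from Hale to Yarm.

16 km

Running Dijkstra from Hale:
Hale: 0
Jorvik: 6  (via Hale)
Brook: 11  (via Jorvik)
Ravel: 11  (via Jorvik)
Dunly: 12  (via Jorvik)
Tarn: 13  (via Dunly)
Eskin: 14  (via Jorvik)
Selby: 15  (via Ravel)
Yarm: 16  (via Brook)
Shortest route: Hale–Jorvik–Brook–Yarm = 16 km.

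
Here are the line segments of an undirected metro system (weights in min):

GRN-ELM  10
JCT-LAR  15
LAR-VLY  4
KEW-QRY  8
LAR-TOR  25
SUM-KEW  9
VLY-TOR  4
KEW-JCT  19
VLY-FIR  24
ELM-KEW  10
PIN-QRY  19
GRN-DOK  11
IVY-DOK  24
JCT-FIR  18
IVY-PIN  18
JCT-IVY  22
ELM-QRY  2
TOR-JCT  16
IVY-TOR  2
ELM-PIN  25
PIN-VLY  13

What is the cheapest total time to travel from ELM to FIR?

Candidate routes:
ELM → KEW → JCT → FIR: 10+19+18 = 47
ELM → QRY → PIN → VLY → FIR: 2+19+13+24 = 58
Cheapest is ELM → KEW → JCT → FIR at 47 min.

47 min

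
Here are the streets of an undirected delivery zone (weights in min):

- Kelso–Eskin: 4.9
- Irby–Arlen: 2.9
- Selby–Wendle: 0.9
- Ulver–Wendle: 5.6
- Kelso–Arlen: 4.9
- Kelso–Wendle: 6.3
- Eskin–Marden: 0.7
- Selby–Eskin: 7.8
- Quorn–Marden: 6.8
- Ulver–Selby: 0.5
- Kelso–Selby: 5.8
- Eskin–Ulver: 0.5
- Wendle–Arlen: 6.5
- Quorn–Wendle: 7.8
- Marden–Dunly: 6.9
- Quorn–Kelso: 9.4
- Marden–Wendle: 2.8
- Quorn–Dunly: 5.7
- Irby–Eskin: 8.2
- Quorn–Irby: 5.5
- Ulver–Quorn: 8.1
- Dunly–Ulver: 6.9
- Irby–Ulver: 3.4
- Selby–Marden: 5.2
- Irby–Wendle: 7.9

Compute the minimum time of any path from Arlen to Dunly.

13.2 min

Candidate routes:
Arlen–Irby–Quorn–Dunly: 2.9+5.5+5.7 = 14.1
Arlen–Irby–Ulver–Eskin–Marden–Dunly: 2.9+3.4+0.5+0.7+6.9 = 14.4
Arlen–Irby–Ulver–Dunly: 2.9+3.4+6.9 = 13.2
Arlen–Wendle–Selby–Ulver–Dunly: 6.5+0.9+0.5+6.9 = 14.8
The minimum is 13.2 min via Arlen–Irby–Ulver–Dunly.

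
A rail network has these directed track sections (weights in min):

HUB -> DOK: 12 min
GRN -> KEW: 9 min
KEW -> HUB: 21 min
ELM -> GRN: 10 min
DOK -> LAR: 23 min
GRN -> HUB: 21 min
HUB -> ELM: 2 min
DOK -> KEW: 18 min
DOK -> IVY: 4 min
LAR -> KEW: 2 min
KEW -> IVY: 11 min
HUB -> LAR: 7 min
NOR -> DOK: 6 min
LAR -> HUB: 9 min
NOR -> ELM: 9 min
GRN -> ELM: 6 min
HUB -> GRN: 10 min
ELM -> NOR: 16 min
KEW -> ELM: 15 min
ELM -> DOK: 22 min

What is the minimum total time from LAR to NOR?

Settle nodes by increasing distance from LAR:
LAR: 0
KEW: 2  (via LAR)
HUB: 9  (via LAR)
ELM: 11  (via HUB)
IVY: 13  (via KEW)
GRN: 19  (via HUB)
DOK: 21  (via HUB)
NOR: 27  (via ELM)
Shortest route: LAR → HUB → ELM → NOR = 27 min.

27 min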